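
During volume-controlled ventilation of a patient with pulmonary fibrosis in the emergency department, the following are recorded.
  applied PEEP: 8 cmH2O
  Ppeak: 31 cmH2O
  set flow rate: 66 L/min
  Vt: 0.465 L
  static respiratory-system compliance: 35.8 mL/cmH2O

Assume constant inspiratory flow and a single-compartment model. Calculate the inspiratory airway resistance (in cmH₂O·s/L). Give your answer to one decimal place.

9.1

Flow: 66 L/min ÷ 60 = 1.1 L/s.
Equation of motion (constant flow): PIP = Vt/C + R·V̇ + PEEP.
R·V̇ = PIP − Vt/C − PEEP = 31 − 465/35.8 − 8 = 31 − 12.989 − 8 = 10.011 cmH2O.
R = 10.011 / 1.1 = 9.101 cmH2O·s/L.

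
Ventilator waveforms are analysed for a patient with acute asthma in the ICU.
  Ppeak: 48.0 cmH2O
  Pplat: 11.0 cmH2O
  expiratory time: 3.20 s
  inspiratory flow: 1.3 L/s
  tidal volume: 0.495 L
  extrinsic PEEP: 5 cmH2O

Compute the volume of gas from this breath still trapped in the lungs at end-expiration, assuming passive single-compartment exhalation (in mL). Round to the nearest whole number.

R = (PIP − Pplat)/V̇ = (48.0 − 11.0) / 1.3 = 37.0/1.3 = 28.462 cmH2O·s/L.
C = Vt/(Pplat − PEEP) = 495.0 / (11.0 − 5) = 495.0/6.0 = 82.5 mL/cmH2O.
τ = R × C = 28.462 × 0.0825 L/cmH2O = 2.348 s.
Fraction remaining = e^(−Te/τ) = e^(−3.20/2.348) = 0.2559.
Trapped volume = 495.0 × 0.2559 = 126.67 mL.

127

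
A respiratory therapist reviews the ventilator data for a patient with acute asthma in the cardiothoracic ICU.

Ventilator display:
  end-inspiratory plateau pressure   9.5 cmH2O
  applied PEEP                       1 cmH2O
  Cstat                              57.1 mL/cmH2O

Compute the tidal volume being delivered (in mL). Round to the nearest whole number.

Vt = Cstat × (Pplat − PEEP) = 57.1 × (9.5 − 1) = 57.1 × 8.5 = 485.35 mL.

485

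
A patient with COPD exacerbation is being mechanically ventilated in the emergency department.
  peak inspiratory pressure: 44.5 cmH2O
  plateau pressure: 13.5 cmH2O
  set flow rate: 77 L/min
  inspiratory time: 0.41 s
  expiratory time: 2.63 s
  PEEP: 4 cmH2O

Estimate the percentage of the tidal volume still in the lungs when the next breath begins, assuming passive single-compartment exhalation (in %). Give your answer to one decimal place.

14.0

Flow: 77 L/min ÷ 60 = 1.2833 L/s.
Vt = flow × Ti = 1.2833 L/s × 0.41 s × 1000 mL/L = 526.15 mL.
R = (PIP − Pplat)/V̇ = (44.5 − 13.5) / 1.2833 = 31.0/1.2833 = 24.156 cmH2O·s/L.
C = Vt/(Pplat − PEEP) = 526.15 / (13.5 − 4) = 526.15/9.5 = 55.384 mL/cmH2O.
τ = R × C = 24.156 × 0.05538 L/cmH2O = 1.338 s.
Fraction remaining at end-expiration = e^(−Te/τ) = e^(−2.63/1.338) = 0.1401 → 14.01%.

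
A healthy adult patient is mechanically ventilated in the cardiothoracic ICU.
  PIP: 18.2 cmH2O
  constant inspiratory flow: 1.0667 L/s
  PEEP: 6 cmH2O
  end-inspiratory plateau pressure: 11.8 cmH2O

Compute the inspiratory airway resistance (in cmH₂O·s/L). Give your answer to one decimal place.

6.0

Raw = (PIP − Pplat) / flow = (18.2 − 11.8) / 1.0667 = 6.4 / 1.0667 = 6.0 cmH2O·s/L.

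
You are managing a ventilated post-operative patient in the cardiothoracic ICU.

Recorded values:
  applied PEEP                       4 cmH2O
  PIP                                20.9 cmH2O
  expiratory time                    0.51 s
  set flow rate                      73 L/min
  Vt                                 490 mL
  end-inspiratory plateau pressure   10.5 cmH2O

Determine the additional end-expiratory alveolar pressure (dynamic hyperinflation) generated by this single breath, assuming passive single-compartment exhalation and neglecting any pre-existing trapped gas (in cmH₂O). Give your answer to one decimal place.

Flow: 73 L/min ÷ 60 = 1.2167 L/s.
R = (PIP − Pplat)/V̇ = (20.9 − 10.5) / 1.2167 = 10.4/1.2167 = 8.548 cmH2O·s/L.
C = Vt/(Pplat − PEEP) = 490.0 / (10.5 − 4) = 490.0/6.5 = 75.385 mL/cmH2O.
τ = R × C = 8.548 × 0.07539 L/cmH2O = 0.6444 s.
Fraction remaining = e^(−Te/τ) = e^(−0.51/0.6444) = 0.4532; trapped volume = 490.0 × 0.4532 = 222.07 mL.
Additional alveolar pressure from trapping ≈ V_trapped / C = 222.07 / 75.385 = 2.946 cmH2O.

2.9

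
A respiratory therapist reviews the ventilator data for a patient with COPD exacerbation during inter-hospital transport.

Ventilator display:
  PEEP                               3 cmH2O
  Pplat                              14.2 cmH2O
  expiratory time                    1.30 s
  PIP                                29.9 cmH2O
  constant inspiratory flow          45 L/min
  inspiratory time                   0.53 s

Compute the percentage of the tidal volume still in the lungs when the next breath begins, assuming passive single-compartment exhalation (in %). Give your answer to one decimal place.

17.4

Flow: 45 L/min ÷ 60 = 0.75 L/s.
Vt = flow × Ti = 0.75 L/s × 0.53 s × 1000 mL/L = 397.5 mL.
R = (PIP − Pplat)/V̇ = (29.9 − 14.2) / 0.75 = 15.7/0.75 = 20.933 cmH2O·s/L.
C = Vt/(Pplat − PEEP) = 397.5 / (14.2 − 3) = 397.5/11.2 = 35.491 mL/cmH2O.
τ = R × C = 20.933 × 0.03549 L/cmH2O = 0.7429 s.
Fraction remaining at end-expiration = e^(−Te/τ) = e^(−1.30/0.7429) = 0.1738 → 17.38%.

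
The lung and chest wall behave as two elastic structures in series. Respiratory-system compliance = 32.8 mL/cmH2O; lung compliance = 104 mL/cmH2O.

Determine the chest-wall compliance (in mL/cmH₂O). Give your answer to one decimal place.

1/Ccw = 1/Crs − 1/CL.
1/Ccw = 1/32.8 − 1/104 = 0.02087.
Ccw = 47.916 mL/cmH2O.

47.9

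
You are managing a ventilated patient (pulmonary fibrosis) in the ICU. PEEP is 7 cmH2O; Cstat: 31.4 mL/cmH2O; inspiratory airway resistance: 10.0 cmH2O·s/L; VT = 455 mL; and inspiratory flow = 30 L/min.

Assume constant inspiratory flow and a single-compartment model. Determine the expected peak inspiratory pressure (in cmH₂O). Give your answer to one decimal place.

26.5

Flow: 30 L/min ÷ 60 = 0.5 L/s.
Equation of motion (constant flow): PIP = Vt/C + R·V̇ + PEEP.
PIP = 455/31.4 + 10.0×0.5 + 7 = 14.49 + 5.0 + 7 = 26.49 cmH2O.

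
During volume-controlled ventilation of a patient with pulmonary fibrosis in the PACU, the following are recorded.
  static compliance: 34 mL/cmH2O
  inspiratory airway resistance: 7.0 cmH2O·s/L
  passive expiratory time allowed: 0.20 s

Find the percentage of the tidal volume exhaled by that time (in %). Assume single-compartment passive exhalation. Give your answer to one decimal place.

56.8

τ = R × C = 7.0 × 34 mL/cmH2O = 7.0 × 0.034 L/cmH2O = 0.238 s.
Passive exhalation: V(t)/V₀ = e^(−t/τ) = e^(−0.20/0.238) = 0.4316.
Fraction exhaled = 1 − 0.4316 = 0.5684 → 56.84%.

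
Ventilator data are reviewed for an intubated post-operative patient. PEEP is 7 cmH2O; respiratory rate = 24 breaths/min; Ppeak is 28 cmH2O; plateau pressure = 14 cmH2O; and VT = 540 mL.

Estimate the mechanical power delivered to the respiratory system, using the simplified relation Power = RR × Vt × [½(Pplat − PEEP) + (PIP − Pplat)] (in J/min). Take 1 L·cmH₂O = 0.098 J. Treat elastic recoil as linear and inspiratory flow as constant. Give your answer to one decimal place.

Per-breath work = Vt × [½(Pplat−PEEP) + (PIP−Pplat)] = 0.540 × [0.5×7.0 + 14.0] = 0.540 × 17.5 = 9.45 L·cmH2O.
Power = 24 × 9.45 = 226.8 L·cmH2O/min.
× 0.098 J/(L·cmH2O) → 22.226 J/min.

22.2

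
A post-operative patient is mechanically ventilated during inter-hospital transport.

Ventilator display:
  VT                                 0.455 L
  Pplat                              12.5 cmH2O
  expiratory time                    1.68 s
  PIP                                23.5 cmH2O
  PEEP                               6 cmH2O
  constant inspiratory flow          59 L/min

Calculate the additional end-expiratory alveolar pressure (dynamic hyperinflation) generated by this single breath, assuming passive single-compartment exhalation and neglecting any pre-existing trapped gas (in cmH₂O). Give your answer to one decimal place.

0.8

Flow: 59 L/min ÷ 60 = 0.9833 L/s.
R = (PIP − Pplat)/V̇ = (23.5 − 12.5) / 0.9833 = 11.0/0.9833 = 11.187 cmH2O·s/L.
C = Vt/(Pplat − PEEP) = 455.0 / (12.5 − 6) = 455.0/6.5 = 70.0 mL/cmH2O.
τ = R × C = 11.187 × 0.07 L/cmH2O = 0.7831 s.
Fraction remaining = e^(−Te/τ) = e^(−1.68/0.7831) = 0.117; trapped volume = 455.0 × 0.117 = 53.235 mL.
Additional alveolar pressure from trapping ≈ V_trapped / C = 53.235 / 70.0 = 0.7605 cmH2O.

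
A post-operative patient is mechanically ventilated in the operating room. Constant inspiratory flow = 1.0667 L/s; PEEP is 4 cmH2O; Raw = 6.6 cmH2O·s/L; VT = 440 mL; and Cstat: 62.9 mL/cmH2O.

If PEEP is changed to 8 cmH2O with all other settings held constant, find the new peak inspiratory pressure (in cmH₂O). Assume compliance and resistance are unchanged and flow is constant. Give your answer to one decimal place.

22.0

PIP = Vt/C + R·V̇ + PEEP (constant-flow equation of motion).
Only the baseline term changes: ΔPIP = ΔPEEP = 8 − 4 = 4.0 cmH2O.
Original PIP = 440/62.9 + 6.6×1.0667 + 4 = 18.035 cmH2O; new PIP = 18.035 + (4.0) = 22.035 cmH2O.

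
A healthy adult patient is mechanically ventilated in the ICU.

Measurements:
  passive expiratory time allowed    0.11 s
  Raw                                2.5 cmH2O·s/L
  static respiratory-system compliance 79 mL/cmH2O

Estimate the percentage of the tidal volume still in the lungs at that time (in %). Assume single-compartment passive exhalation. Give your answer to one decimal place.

τ = R × C = 2.5 × 79 mL/cmH2O = 2.5 × 0.079 L/cmH2O = 0.1975 s.
Passive exhalation: V(t)/V₀ = e^(−t/τ) = e^(−0.11/0.1975) = 0.5729.
Fraction remaining = 0.5729 → 57.29%.

57.3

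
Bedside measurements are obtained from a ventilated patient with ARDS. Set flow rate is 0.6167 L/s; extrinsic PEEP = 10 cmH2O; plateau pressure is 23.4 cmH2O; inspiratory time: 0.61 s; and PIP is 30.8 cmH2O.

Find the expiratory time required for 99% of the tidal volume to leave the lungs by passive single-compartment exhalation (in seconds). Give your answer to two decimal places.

Vt = flow × Ti = 0.6167 L/s × 0.61 s × 1000 mL/L = 376.19 mL.
R = (PIP − Pplat)/V̇ = (30.8 − 23.4) / 0.6167 = 7.4/0.6167 = 11.999 cmH2O·s/L.
C = Vt/(Pplat − PEEP) = 376.19 / (23.4 − 10) = 376.19/13.4 = 28.074 mL/cmH2O.
τ = R × C = 11.999 × 0.02807 L/cmH2O = 0.3368 s.
t = −τ·ln(1 − 0.99) = −0.3368·ln(0.01) = 1.551 s.

1.55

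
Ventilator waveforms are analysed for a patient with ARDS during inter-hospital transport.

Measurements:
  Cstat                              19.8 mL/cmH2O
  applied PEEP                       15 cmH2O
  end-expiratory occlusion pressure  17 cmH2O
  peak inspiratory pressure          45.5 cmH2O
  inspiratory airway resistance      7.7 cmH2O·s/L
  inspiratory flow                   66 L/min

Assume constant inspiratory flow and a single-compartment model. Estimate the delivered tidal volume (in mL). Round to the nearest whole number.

397

Flow: 66 L/min ÷ 60 = 1.1 L/s.
Total PEEP = 17 cmH2O (set 15 + intrinsic 2); this is the baseline alveolar pressure.
Equation of motion (constant flow): PIP = Vt/C + R·V̇ + PEEP.
Vt/C = PIP − R·V̇ − PEEP = 45.5 − 8.47 − 17 = 20.03 cmH2O.
Vt = C × 20.03 = 19.8 × 20.03 = 396.59 mL.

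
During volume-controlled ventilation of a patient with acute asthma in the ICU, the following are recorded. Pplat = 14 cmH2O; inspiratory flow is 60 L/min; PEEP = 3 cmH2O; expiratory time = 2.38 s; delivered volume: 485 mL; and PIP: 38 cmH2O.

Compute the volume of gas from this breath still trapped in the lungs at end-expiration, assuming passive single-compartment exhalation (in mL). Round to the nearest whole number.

51

Flow: 60 L/min ÷ 60 = 1 L/s.
R = (PIP − Pplat)/V̇ = (38 − 14) / 1 = 24.0/1 = 24.0 cmH2O·s/L.
C = Vt/(Pplat − PEEP) = 485.0 / (14 − 3) = 485.0/11.0 = 44.091 mL/cmH2O.
τ = R × C = 24.0 × 0.04409 L/cmH2O = 1.058 s.
Fraction remaining = e^(−Te/τ) = e^(−2.38/1.058) = 0.1054.
Trapped volume = 485.0 × 0.1054 = 51.119 mL.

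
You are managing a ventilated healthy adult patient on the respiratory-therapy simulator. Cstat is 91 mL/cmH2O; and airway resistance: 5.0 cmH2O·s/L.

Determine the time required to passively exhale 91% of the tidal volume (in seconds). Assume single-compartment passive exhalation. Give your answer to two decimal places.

τ = R × C = 5.0 × 91 mL/cmH2O = 5.0 × 0.091 L/cmH2O = 0.455 s.
Exhaled fraction f = 1 − e^(−t/τ) → t = −τ·ln(1 − f) = −0.455·ln(0.09) = 1.096 s.

1.10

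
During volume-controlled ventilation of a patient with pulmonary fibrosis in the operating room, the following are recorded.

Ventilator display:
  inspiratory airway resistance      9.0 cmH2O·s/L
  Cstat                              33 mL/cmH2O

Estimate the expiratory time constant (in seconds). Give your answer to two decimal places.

τ = R × C = 9.0 × 33 mL/cmH2O = 9.0 × 0.033 L/cmH2O = 0.297 s.

0.30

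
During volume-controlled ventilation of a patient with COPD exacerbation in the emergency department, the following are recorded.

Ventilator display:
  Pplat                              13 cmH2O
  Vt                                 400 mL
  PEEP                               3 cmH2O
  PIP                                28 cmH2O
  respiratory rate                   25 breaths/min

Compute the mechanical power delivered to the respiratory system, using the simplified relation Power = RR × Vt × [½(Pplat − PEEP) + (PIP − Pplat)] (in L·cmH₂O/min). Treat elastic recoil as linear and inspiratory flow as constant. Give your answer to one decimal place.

Per-breath work = Vt × [½(Pplat−PEEP) + (PIP−Pplat)] = 0.400 × [0.5×10.0 + 15.0] = 0.400 × 20.0 = 8.0 L·cmH2O.
Power = 25 × 8.0 = 200.0 L·cmH2O/min.

200.0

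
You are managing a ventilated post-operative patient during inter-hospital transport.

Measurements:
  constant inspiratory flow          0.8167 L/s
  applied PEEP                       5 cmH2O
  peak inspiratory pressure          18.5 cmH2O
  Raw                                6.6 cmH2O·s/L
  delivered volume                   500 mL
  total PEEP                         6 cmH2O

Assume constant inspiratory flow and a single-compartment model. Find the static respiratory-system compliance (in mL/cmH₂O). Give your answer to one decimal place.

Total PEEP = 6 cmH2O (set 5 + intrinsic 1); this is the baseline alveolar pressure.
Equation of motion (constant flow): PIP = Vt/C + R·V̇ + PEEP.
Vt/C = PIP − R·V̇ − PEEP = 18.5 − 6.6×0.8167 − 6 = 18.5 − 5.39 − 6 = 7.11 cmH2O.
C = Vt / 7.11 = 500 / 7.11 = 70.323 mL/cmH2O.

70.3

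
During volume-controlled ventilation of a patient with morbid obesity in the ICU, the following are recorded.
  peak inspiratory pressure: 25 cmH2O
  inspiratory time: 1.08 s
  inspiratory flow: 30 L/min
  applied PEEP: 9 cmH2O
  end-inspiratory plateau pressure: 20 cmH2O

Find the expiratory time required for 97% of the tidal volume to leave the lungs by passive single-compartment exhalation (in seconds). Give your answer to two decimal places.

Flow: 30 L/min ÷ 60 = 0.5 L/s.
Vt = flow × Ti = 0.5 L/s × 1.08 s × 1000 mL/L = 540.0 mL.
R = (PIP − Pplat)/V̇ = (25 − 20) / 0.5 = 5.0/0.5 = 10.0 cmH2O·s/L.
C = Vt/(Pplat − PEEP) = 540.0 / (20 − 9) = 540.0/11.0 = 49.091 mL/cmH2O.
τ = R × C = 10.0 × 0.04909 L/cmH2O = 0.4909 s.
t = −τ·ln(1 − 0.97) = −0.4909·ln(0.03) = 1.721 s.

1.72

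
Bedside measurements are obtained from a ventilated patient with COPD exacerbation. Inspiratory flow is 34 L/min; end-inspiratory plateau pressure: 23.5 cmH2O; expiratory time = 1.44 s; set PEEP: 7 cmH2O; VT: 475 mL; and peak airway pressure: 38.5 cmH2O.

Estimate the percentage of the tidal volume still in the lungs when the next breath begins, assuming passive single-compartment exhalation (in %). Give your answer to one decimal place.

Flow: 34 L/min ÷ 60 = 0.5667 L/s.
R = (PIP − Pplat)/V̇ = (38.5 − 23.5) / 0.5667 = 15.0/0.5667 = 26.469 cmH2O·s/L.
C = Vt/(Pplat − PEEP) = 475.0 / (23.5 − 7) = 475.0/16.5 = 28.788 mL/cmH2O.
τ = R × C = 26.469 × 0.02879 L/cmH2O = 0.762 s.
Fraction remaining at end-expiration = e^(−Te/τ) = e^(−1.44/0.762) = 0.1511 → 15.11%.

15.1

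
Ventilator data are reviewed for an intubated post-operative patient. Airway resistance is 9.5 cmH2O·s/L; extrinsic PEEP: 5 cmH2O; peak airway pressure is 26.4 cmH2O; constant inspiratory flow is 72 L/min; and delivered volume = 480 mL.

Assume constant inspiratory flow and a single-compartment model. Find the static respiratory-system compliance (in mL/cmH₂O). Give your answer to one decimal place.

Flow: 72 L/min ÷ 60 = 1.2 L/s.
Equation of motion (constant flow): PIP = Vt/C + R·V̇ + PEEP.
Vt/C = PIP − R·V̇ − PEEP = 26.4 − 9.5×1.2 − 5 = 26.4 − 11.4 − 5 = 10.0 cmH2O.
C = Vt / 10.0 = 480 / 10.0 = 48.0 mL/cmH2O.

48.0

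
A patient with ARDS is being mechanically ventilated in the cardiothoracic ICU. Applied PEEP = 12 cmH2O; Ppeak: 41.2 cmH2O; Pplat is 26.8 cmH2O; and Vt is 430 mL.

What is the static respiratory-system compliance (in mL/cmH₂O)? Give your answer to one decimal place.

Cstat = Vt / (Pplat − PEEP) = 430 / (26.8 − 12) = 430 / 14.8 = 29.054 mL/cmH2O.

29.1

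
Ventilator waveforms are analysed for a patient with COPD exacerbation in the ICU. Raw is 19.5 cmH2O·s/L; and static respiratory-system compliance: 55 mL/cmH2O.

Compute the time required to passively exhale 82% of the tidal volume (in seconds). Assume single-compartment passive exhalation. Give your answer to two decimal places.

1.84

τ = R × C = 19.5 × 55 mL/cmH2O = 19.5 × 0.055 L/cmH2O = 1.073 s.
Exhaled fraction f = 1 − e^(−t/τ) → t = −τ·ln(1 − f) = −1.073·ln(0.18) = 1.84 s.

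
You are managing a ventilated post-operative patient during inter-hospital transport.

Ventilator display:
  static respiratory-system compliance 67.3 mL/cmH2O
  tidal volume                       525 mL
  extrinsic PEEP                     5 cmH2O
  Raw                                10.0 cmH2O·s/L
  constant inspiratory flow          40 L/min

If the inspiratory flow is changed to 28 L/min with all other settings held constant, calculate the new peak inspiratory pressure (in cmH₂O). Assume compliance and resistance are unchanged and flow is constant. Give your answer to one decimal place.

Flow: 40 L/min ÷ 60 = 0.6667 L/s.
New flow: 28 L/min ÷ 60 = 0.4667 L/s.
PIP = Vt/C + R·V̇ + PEEP (constant-flow equation of motion).
Only the resistive term changes: ΔPIP = R × ΔV̇ = 10.0 × (0.4667 − 0.6667) = 10.0 × -0.2 = -2.0 cmH2O.
Original PIP = 525/67.3 + 10.0×0.6667 + 5 = 19.468 cmH2O; new PIP = 19.468 + (-2.0) = 17.468 cmH2O.

17.5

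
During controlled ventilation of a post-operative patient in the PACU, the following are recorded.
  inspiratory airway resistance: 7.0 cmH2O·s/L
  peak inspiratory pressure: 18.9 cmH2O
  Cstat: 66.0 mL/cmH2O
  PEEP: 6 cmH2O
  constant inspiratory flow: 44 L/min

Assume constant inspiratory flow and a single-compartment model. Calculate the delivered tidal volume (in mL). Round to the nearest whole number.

Flow: 44 L/min ÷ 60 = 0.7333 L/s.
Equation of motion (constant flow): PIP = Vt/C + R·V̇ + PEEP.
Vt/C = PIP − R·V̇ − PEEP = 18.9 − 5.133 − 6 = 7.767 cmH2O.
Vt = C × 7.767 = 66.0 × 7.767 = 512.62 mL.

513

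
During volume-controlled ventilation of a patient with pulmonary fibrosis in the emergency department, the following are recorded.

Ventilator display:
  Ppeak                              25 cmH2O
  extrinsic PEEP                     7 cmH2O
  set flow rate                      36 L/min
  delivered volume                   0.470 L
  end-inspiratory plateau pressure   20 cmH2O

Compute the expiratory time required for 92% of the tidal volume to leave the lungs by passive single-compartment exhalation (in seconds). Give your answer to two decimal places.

0.76

Flow: 36 L/min ÷ 60 = 0.6 L/s.
R = (PIP − Pplat)/V̇ = (25 − 20) / 0.6 = 5.0/0.6 = 8.333 cmH2O·s/L.
C = Vt/(Pplat − PEEP) = 470.0 / (20 − 7) = 470.0/13.0 = 36.154 mL/cmH2O.
τ = R × C = 8.333 × 0.03615 L/cmH2O = 0.3012 s.
t = −τ·ln(1 − 0.92) = −0.3012·ln(0.08) = 0.7607 s.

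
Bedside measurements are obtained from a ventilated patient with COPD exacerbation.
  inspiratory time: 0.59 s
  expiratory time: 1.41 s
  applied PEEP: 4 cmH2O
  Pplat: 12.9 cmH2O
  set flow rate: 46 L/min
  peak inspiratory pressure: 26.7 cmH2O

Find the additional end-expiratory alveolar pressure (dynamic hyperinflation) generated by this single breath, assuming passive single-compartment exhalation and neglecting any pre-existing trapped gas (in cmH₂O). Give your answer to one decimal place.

1.9

Flow: 46 L/min ÷ 60 = 0.7667 L/s.
Vt = flow × Ti = 0.7667 L/s × 0.59 s × 1000 mL/L = 452.35 mL.
R = (PIP − Pplat)/V̇ = (26.7 − 12.9) / 0.7667 = 13.8/0.7667 = 17.999 cmH2O·s/L.
C = Vt/(Pplat − PEEP) = 452.35 / (12.9 − 4) = 452.35/8.9 = 50.826 mL/cmH2O.
τ = R × C = 17.999 × 0.05083 L/cmH2O = 0.9149 s.
Fraction remaining = e^(−Te/τ) = e^(−1.41/0.9149) = 0.2141; trapped volume = 452.35 × 0.2141 = 96.848 mL.
Additional alveolar pressure from trapping ≈ V_trapped / C = 96.848 / 50.826 = 1.905 cmH2O.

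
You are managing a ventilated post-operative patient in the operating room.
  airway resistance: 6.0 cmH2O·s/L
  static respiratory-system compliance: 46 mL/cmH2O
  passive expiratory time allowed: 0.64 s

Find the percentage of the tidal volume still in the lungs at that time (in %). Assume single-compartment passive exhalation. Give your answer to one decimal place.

9.8

τ = R × C = 6.0 × 46 mL/cmH2O = 6.0 × 0.046 L/cmH2O = 0.276 s.
Passive exhalation: V(t)/V₀ = e^(−t/τ) = e^(−0.64/0.276) = 0.09839.
Fraction remaining = 0.09839 → 9.839%.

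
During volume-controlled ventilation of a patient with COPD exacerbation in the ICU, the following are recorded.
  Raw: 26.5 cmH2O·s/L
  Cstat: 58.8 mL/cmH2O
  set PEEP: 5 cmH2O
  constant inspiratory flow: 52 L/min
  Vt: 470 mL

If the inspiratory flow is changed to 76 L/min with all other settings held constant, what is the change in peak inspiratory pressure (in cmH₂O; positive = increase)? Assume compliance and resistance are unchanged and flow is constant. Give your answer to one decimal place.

10.6

Flow: 52 L/min ÷ 60 = 0.8667 L/s.
New flow: 76 L/min ÷ 60 = 1.2667 L/s.
PIP = Vt/C + R·V̇ + PEEP (constant-flow equation of motion).
Only the resistive term changes: ΔPIP = R × ΔV̇ = 26.5 × (1.2667 − 0.8667) = 26.5 × 0.4 = 10.6 cmH2O.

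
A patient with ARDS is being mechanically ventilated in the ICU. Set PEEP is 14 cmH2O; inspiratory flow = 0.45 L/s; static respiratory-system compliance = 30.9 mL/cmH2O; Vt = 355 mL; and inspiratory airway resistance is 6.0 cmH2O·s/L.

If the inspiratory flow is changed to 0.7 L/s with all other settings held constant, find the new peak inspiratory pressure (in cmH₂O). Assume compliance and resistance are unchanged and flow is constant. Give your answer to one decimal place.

29.7

PIP = Vt/C + R·V̇ + PEEP (constant-flow equation of motion).
Only the resistive term changes: ΔPIP = R × ΔV̇ = 6.0 × (0.7 − 0.45) = 6.0 × 0.25 = 1.5 cmH2O.
Original PIP = 355/30.9 + 6.0×0.45 + 14 = 28.189 cmH2O; new PIP = 28.189 + (1.5) = 29.689 cmH2O.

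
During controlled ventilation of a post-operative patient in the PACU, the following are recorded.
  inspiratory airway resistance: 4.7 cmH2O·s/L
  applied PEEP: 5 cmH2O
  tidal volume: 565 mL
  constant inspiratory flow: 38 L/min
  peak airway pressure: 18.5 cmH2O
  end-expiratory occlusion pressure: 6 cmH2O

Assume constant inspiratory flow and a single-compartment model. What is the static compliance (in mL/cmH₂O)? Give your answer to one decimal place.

Flow: 38 L/min ÷ 60 = 0.6333 L/s.
Total PEEP = 6 cmH2O (set 5 + intrinsic 1); this is the baseline alveolar pressure.
Equation of motion (constant flow): PIP = Vt/C + R·V̇ + PEEP.
Vt/C = PIP − R·V̇ − PEEP = 18.5 − 4.7×0.6333 − 6 = 18.5 − 2.977 − 6 = 9.523 cmH2O.
C = Vt / 9.523 = 565 / 9.523 = 59.33 mL/cmH2O.

59.3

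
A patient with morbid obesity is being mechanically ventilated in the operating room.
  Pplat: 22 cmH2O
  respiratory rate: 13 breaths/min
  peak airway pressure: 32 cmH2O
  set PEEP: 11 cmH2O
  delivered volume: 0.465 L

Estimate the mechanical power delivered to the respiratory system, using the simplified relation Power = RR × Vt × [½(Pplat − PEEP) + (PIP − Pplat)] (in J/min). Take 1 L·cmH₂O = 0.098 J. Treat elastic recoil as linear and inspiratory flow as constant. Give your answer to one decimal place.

Per-breath work = Vt × [½(Pplat−PEEP) + (PIP−Pplat)] = 0.465 × [0.5×11.0 + 10.0] = 0.465 × 15.5 = 7.208 L·cmH2O.
Power = 13 × 7.208 = 93.704 L·cmH2O/min.
× 0.098 J/(L·cmH2O) → 9.183 J/min.

9.2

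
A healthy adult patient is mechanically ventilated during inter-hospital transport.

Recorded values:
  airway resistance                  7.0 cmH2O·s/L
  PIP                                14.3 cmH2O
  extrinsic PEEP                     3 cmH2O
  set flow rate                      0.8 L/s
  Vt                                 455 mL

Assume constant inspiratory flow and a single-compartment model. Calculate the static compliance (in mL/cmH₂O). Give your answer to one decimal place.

Equation of motion (constant flow): PIP = Vt/C + R·V̇ + PEEP.
Vt/C = PIP − R·V̇ − PEEP = 14.3 − 7.0×0.8 − 3 = 14.3 − 5.6 − 3 = 5.7 cmH2O.
C = Vt / 5.7 = 455 / 5.7 = 79.825 mL/cmH2O.

79.8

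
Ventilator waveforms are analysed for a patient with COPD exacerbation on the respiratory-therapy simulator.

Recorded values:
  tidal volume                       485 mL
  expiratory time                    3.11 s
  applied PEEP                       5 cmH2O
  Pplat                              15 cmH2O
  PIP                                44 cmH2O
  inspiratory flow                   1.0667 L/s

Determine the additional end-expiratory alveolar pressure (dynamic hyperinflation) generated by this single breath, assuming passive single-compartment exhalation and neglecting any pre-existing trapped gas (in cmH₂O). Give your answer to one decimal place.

R = (PIP − Pplat)/V̇ = (44 − 15) / 1.0667 = 29.0/1.0667 = 27.187 cmH2O·s/L.
C = Vt/(Pplat − PEEP) = 485.0 / (15 − 5) = 485.0/10.0 = 48.5 mL/cmH2O.
τ = R × C = 27.187 × 0.0485 L/cmH2O = 1.319 s.
Fraction remaining = e^(−Te/τ) = e^(−3.11/1.319) = 0.09462; trapped volume = 485.0 × 0.09462 = 45.891 mL.
Additional alveolar pressure from trapping ≈ V_trapped / C = 45.891 / 48.5 = 0.9462 cmH2O.

0.9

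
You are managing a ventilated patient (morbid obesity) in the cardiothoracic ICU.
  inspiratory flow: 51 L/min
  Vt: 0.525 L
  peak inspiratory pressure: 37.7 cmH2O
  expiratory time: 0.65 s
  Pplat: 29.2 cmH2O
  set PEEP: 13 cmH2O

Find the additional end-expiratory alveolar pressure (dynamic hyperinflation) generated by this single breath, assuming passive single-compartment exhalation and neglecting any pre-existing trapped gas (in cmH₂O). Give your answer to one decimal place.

2.2

Flow: 51 L/min ÷ 60 = 0.85 L/s.
R = (PIP − Pplat)/V̇ = (37.7 − 29.2) / 0.85 = 8.5/0.85 = 10.0 cmH2O·s/L.
C = Vt/(Pplat − PEEP) = 525.0 / (29.2 − 13) = 525.0/16.2 = 32.407 mL/cmH2O.
τ = R × C = 10.0 × 0.03241 L/cmH2O = 0.3241 s.
Fraction remaining = e^(−Te/τ) = e^(−0.65/0.3241) = 0.1346; trapped volume = 525.0 × 0.1346 = 70.665 mL.
Additional alveolar pressure from trapping ≈ V_trapped / C = 70.665 / 32.407 = 2.181 cmH2O.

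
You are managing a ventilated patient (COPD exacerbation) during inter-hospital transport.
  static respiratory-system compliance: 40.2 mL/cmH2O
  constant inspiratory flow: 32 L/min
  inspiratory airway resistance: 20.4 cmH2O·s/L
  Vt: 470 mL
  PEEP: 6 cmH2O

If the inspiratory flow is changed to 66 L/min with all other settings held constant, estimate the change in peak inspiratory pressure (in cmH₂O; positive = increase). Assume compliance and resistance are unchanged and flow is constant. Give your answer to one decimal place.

11.6

Flow: 32 L/min ÷ 60 = 0.5333 L/s.
New flow: 66 L/min ÷ 60 = 1.1 L/s.
PIP = Vt/C + R·V̇ + PEEP (constant-flow equation of motion).
Only the resistive term changes: ΔPIP = R × ΔV̇ = 20.4 × (1.1 − 0.5333) = 20.4 × 0.5667 = 11.561 cmH2O.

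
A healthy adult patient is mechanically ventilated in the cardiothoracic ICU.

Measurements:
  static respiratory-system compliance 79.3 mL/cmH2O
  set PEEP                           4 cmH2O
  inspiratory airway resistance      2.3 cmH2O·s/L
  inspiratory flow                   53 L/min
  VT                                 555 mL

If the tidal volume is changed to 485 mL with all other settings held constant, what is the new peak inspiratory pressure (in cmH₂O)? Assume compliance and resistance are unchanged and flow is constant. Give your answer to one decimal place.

12.1

Flow: 53 L/min ÷ 60 = 0.8833 L/s.
PIP = Vt/C + R·V̇ + PEEP (constant-flow equation of motion).
Only the elastic term changes: ΔPIP = ΔVt / C = (485 − 555) / 79.3 = -0.8827 cmH2O.
Original PIP = 555/79.3 + 2.3×0.8833 + 4 = 13.03 cmH2O; new PIP = 13.03 + (-0.8827) = 12.147 cmH2O.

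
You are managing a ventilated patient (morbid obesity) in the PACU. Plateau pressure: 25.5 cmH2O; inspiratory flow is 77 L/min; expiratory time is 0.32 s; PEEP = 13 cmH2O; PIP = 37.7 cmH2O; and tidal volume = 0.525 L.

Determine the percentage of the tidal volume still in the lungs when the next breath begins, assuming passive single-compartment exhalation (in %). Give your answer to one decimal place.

Flow: 77 L/min ÷ 60 = 1.2833 L/s.
R = (PIP − Pplat)/V̇ = (37.7 − 25.5) / 1.2833 = 12.2/1.2833 = 9.507 cmH2O·s/L.
C = Vt/(Pplat − PEEP) = 525.0 / (25.5 − 13) = 525.0/12.5 = 42.0 mL/cmH2O.
τ = R × C = 9.507 × 0.042 L/cmH2O = 0.3993 s.
Fraction remaining at end-expiration = e^(−Te/τ) = e^(−0.32/0.3993) = 0.4487 → 44.87%.

44.9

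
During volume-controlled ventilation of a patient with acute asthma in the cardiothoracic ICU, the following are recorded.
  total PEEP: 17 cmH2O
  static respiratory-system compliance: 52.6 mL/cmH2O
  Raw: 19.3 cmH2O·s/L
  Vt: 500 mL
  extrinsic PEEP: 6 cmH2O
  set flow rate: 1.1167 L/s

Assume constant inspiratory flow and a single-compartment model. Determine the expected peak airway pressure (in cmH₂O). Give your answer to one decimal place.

Total PEEP = 17 cmH2O (set 6 + intrinsic 11); this is the baseline alveolar pressure.
Equation of motion (constant flow): PIP = Vt/C + R·V̇ + PEEP.
PIP = 500/52.6 + 19.3×1.1167 + 17 = 9.506 + 21.552 + 17 = 48.058 cmH2O.

48.1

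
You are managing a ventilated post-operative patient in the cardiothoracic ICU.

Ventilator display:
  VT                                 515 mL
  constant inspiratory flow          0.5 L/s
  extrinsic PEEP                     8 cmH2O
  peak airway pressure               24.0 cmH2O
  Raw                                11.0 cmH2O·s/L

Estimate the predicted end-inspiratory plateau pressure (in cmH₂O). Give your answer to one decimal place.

18.5

Pplat = PIP − Raw × flow = 24.0 − 11.0 × 0.5 = 24.0 − 5.5 = 18.5 cmH2O.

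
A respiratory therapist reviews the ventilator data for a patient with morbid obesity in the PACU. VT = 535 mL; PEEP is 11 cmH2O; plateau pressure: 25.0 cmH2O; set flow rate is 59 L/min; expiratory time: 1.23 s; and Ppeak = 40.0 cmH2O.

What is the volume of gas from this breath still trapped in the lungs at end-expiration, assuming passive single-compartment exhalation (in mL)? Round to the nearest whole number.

65

Flow: 59 L/min ÷ 60 = 0.9833 L/s.
R = (PIP − Pplat)/V̇ = (40.0 − 25.0) / 0.9833 = 15.0/0.9833 = 15.255 cmH2O·s/L.
C = Vt/(Pplat − PEEP) = 535.0 / (25.0 − 11) = 535.0/14.0 = 38.214 mL/cmH2O.
τ = R × C = 15.255 × 0.03821 L/cmH2O = 0.5829 s.
Fraction remaining = e^(−Te/τ) = e^(−1.23/0.5829) = 0.1212.
Trapped volume = 535.0 × 0.1212 = 64.842 mL.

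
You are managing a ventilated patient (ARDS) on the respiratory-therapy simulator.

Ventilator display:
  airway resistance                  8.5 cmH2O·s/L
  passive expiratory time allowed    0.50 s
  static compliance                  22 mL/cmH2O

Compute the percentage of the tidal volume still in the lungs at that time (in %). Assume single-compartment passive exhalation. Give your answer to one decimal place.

τ = R × C = 8.5 × 22 mL/cmH2O = 8.5 × 0.022 L/cmH2O = 0.187 s.
Passive exhalation: V(t)/V₀ = e^(−t/τ) = e^(−0.50/0.187) = 0.06899.
Fraction remaining = 0.06899 → 6.899%.

6.9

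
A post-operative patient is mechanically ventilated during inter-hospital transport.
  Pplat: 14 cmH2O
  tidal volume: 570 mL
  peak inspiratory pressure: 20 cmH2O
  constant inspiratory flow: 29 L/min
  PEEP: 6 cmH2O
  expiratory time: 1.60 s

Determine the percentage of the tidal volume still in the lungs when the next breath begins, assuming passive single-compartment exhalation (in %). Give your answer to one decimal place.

Flow: 29 L/min ÷ 60 = 0.4833 L/s.
R = (PIP − Pplat)/V̇ = (20 − 14) / 0.4833 = 6.0/0.4833 = 12.415 cmH2O·s/L.
C = Vt/(Pplat − PEEP) = 570.0 / (14 − 6) = 570.0/8.0 = 71.25 mL/cmH2O.
τ = R × C = 12.415 × 0.07125 L/cmH2O = 0.8846 s.
Fraction remaining at end-expiration = e^(−Te/τ) = e^(−1.60/0.8846) = 0.1639 → 16.39%.

16.4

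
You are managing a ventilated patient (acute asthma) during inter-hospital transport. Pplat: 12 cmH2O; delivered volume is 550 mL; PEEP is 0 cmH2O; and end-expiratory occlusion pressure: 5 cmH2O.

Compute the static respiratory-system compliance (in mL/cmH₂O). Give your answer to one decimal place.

End-expiratory occlusion gives total PEEP = 5 cmH2O (intrinsic PEEP = 5 − 0 = 5). Use total PEEP for the elastic gradient.
Cstat = Vt / (Pplat − PEEPtotal) = 550 / (12 − 5) = 550 / 7.0 = 78.571 mL/cmH2O.

78.6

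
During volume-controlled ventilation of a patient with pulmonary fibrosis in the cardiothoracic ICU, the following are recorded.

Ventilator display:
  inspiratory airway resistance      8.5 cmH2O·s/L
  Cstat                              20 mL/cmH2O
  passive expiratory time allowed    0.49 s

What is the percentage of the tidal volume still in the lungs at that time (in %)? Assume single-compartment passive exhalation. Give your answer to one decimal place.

τ = R × C = 8.5 × 20 mL/cmH2O = 8.5 × 0.020 L/cmH2O = 0.17 s.
Passive exhalation: V(t)/V₀ = e^(−t/τ) = e^(−0.49/0.17) = 0.056.
Fraction remaining = 0.056 → 5.6%.

5.6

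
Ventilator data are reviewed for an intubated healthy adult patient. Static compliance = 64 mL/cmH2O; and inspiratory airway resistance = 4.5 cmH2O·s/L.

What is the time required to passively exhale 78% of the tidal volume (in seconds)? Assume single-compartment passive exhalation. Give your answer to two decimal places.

0.44

τ = R × C = 4.5 × 64 mL/cmH2O = 4.5 × 0.064 L/cmH2O = 0.288 s.
Exhaled fraction f = 1 − e^(−t/τ) → t = −τ·ln(1 − f) = −0.288·ln(0.22) = 0.4361 s.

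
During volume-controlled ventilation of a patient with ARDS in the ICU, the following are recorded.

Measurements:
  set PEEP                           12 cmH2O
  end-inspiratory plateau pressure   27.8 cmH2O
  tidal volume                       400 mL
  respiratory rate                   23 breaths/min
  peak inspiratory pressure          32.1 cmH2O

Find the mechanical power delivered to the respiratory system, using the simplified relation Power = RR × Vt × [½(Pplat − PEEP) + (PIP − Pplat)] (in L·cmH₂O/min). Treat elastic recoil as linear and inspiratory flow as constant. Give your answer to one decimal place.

112.2

Per-breath work = Vt × [½(Pplat−PEEP) + (PIP−Pplat)] = 0.400 × [0.5×15.8 + 4.3] = 0.400 × 12.2 = 4.88 L·cmH2O.
Power = 23 × 4.88 = 112.24 L·cmH2O/min.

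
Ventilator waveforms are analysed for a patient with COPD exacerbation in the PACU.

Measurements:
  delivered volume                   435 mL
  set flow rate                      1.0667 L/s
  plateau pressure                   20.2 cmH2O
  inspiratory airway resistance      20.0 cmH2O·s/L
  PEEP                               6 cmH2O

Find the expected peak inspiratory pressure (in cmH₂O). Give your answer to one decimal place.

PIP = Pplat + Raw × flow = 20.2 + 20.0 × 1.0667 = 20.2 + 21.334 = 41.534 cmH2O.

41.5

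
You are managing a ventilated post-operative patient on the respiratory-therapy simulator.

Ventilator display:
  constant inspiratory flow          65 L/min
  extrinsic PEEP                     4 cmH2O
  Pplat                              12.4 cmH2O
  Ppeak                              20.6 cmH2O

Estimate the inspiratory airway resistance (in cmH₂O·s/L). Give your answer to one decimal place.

Flow: 65 L/min ÷ 60 = 1.0833 L/s.
Raw = (PIP − Pplat) / flow = (20.6 − 12.4) / 1.0833 = 8.2 / 1.0833 = 7.569 cmH2O·s/L.

7.6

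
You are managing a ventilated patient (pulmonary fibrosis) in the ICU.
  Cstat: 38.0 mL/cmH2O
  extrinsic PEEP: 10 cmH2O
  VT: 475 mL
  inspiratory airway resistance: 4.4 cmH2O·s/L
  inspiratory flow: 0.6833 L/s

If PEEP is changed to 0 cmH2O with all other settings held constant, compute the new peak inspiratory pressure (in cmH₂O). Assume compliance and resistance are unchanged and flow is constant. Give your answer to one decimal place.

15.5

PIP = Vt/C + R·V̇ + PEEP (constant-flow equation of motion).
Only the baseline term changes: ΔPIP = ΔPEEP = 0 − 10 = -10.0 cmH2O.
Original PIP = 475/38.0 + 4.4×0.6833 + 10 = 25.507 cmH2O; new PIP = 25.507 + (-10.0) = 15.507 cmH2O.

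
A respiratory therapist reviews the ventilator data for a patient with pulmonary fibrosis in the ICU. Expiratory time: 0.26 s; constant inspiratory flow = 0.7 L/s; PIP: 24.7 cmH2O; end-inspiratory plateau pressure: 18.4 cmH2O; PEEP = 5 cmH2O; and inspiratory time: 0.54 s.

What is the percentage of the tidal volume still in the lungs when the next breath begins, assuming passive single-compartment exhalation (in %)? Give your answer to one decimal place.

35.9

Vt = flow × Ti = 0.7 L/s × 0.54 s × 1000 mL/L = 378.0 mL.
R = (PIP − Pplat)/V̇ = (24.7 − 18.4) / 0.7 = 6.3/0.7 = 9.0 cmH2O·s/L.
C = Vt/(Pplat − PEEP) = 378.0 / (18.4 − 5) = 378.0/13.4 = 28.209 mL/cmH2O.
τ = R × C = 9.0 × 0.02821 L/cmH2O = 0.2539 s.
Fraction remaining at end-expiration = e^(−Te/τ) = e^(−0.26/0.2539) = 0.3591 → 35.91%.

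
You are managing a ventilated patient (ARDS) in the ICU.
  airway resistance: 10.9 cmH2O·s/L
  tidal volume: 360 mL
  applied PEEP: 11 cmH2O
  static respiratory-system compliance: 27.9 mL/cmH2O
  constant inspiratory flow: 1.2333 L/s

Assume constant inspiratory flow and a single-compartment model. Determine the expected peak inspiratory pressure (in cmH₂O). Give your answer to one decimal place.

Equation of motion (constant flow): PIP = Vt/C + R·V̇ + PEEP.
PIP = 360/27.9 + 10.9×1.2333 + 11 = 12.903 + 13.443 + 11 = 37.346 cmH2O.

37.3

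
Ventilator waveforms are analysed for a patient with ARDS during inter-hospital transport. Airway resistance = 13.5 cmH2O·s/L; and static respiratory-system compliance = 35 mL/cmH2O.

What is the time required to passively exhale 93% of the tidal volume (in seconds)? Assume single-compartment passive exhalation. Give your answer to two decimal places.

1.26

τ = R × C = 13.5 × 35 mL/cmH2O = 13.5 × 0.035 L/cmH2O = 0.4725 s.
Exhaled fraction f = 1 − e^(−t/τ) → t = −τ·ln(1 − f) = −0.4725·ln(0.07) = 1.257 s.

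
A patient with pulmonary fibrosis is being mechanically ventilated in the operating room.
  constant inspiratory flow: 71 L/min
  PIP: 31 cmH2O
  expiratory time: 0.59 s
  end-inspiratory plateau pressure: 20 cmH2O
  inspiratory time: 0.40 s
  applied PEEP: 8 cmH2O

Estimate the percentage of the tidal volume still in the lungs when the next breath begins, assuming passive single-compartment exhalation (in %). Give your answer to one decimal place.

Flow: 71 L/min ÷ 60 = 1.1833 L/s.
Vt = flow × Ti = 1.1833 L/s × 0.40 s × 1000 mL/L = 473.32 mL.
R = (PIP − Pplat)/V̇ = (31 − 20) / 1.1833 = 11.0/1.1833 = 9.296 cmH2O·s/L.
C = Vt/(Pplat − PEEP) = 473.32 / (20 − 8) = 473.32/12.0 = 39.443 mL/cmH2O.
τ = R × C = 9.296 × 0.03944 L/cmH2O = 0.3666 s.
Fraction remaining at end-expiration = e^(−Te/τ) = e^(−0.59/0.3666) = 0.2 → 20.0%.

20.0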